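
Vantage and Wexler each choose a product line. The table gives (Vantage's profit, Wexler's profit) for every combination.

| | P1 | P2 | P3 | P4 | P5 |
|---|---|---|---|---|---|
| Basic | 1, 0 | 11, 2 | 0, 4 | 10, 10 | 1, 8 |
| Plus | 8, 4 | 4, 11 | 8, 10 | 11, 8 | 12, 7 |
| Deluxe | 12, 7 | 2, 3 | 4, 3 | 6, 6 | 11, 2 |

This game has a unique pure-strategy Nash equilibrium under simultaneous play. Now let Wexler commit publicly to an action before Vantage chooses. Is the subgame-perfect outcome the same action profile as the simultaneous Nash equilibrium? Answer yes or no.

no

Solve by backward induction (Wexler leads).
- P1: Vantage compares 1, 8, 12 and picks Deluxe; Wexler would get 7.
- P2: Vantage compares 11, 4, 2 and picks Basic; Wexler would get 2.
- P3: Vantage compares 0, 8, 4 and picks Plus; Wexler would get 10.
- P4: Vantage compares 10, 11, 6 and picks Plus; Wexler would get 8.
- P5: Vantage compares 1, 12, 11 and picks Plus; Wexler would get 7.
Maximizing over 7, 2, 10, 8, 7, Wexler chooses P3. Subgame-perfect outcome: (Plus, P3) with payoffs (8, 10).
Now find the simultaneous Nash equilibrium.
Vantage's best replies: P1→Deluxe; P2→Basic; P3→Plus; P4→Plus; P5→Plus.
Wexler's best replies: Basic→P4; Plus→P2; Deluxe→P1.
The unique mutual best reply is (Deluxe, P1), giving (12, 7).
Sequential outcome (Plus, P3) differs from the Nash profile (Deluxe, P1).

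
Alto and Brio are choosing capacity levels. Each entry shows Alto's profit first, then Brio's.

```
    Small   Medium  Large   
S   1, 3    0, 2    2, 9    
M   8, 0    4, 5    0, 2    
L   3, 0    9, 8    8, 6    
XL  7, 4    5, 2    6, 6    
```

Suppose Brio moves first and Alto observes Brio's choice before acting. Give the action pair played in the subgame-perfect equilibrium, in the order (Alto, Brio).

(L, Medium)

Alto best-responds to each possible Brio move:
- Small: Alto compares 1, 8, 3, 7 and picks M; Brio would get 0.
- Medium: Alto compares 0, 4, 9, 5 and picks L; Brio would get 8.
- Large: Alto compares 2, 0, 8, 6 and picks L; Brio would get 6.
Maximizing over 0, 8, 6, Brio chooses Medium. Subgame-perfect outcome: (L, Medium) with payoffs (9, 8).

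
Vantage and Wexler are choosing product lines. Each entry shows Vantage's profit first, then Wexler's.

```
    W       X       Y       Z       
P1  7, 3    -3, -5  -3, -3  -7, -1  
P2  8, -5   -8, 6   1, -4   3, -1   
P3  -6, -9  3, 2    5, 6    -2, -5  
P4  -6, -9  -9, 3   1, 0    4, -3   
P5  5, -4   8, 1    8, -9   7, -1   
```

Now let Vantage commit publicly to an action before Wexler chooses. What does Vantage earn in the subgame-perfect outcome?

Wexler best-responds to each possible Vantage move:
- P1: BR = W, leader payoff 7.
- P2: BR = X, leader payoff -8.
- P3: BR = Y, leader payoff 5.
- P4: BR = X, leader payoff -9.
- P5: BR = X, leader payoff 8.
Among 7, -8, 5, -9, 8, the best is 8 at P5. Subgame-perfect outcome: (P5, X) with payoffs (8, 1).

8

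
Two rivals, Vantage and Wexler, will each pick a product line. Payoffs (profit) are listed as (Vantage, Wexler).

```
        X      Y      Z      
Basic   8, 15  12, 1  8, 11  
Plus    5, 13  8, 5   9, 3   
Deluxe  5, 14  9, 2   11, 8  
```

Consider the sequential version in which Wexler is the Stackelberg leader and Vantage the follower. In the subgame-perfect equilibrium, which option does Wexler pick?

X

Backward induction with Wexler moving first.
- X: BR = Basic, leader payoff 15.
- Y: BR = Basic, leader payoff 1.
- Z: BR = Deluxe, leader payoff 8.
Wexler's induced payoffs are 15, 1, 8, so Wexler commits to X. Subgame-perfect outcome: (Basic, X) with payoffs (8, 15).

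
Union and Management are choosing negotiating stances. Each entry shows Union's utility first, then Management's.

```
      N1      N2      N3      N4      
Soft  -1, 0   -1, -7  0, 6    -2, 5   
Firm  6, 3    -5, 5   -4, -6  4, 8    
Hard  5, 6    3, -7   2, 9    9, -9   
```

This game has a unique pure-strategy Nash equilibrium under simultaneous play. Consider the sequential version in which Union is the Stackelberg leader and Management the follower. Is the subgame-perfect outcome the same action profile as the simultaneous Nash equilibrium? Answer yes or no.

Work backward from Management's decision.
- Soft: BR = N3, leader payoff 0.
- Firm: BR = N4, leader payoff 4.
- Hard: BR = N3, leader payoff 2.
Maximizing over 0, 4, 2, Union chooses Firm. Subgame-perfect outcome: (Firm, N4) with payoffs (4, 8).
For the simultaneous game, intersect best replies.
Union's best replies: N1→Firm; N2→Hard; N3→Hard; N4→Hard.
Management's best replies: Soft→N3; Firm→N4; Hard→N3.
The unique mutual best reply is (Hard, N3), giving (2, 9).
Sequential outcome (Firm, N4) differs from the Nash profile (Hard, N3).

no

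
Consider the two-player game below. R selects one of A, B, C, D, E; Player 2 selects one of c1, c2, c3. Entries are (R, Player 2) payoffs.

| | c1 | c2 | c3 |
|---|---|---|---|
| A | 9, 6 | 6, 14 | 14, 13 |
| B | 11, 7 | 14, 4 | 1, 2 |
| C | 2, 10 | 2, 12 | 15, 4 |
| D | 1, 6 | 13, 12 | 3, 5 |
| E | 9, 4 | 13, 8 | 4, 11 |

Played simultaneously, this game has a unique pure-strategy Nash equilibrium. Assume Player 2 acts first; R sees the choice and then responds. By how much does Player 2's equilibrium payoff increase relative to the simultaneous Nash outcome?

0

Work backward from R's decision.
- c1: BR = B, leader payoff 7.
- c2: BR = B, leader payoff 4.
- c3: BR = C, leader payoff 4.
Maximizing over 7, 4, 4, Player 2 chooses c1. Subgame-perfect outcome: (B, c1) with payoffs (11, 7).
Now find the simultaneous Nash equilibrium.
R's best replies: c1→B; c2→B; c3→C.
Player 2's best replies: A→c2; B→c1; C→c2; D→c2; E→c3.
Only (B, c1) has each player best-responding; Nash payoffs (11, 7).
Player 2's commitment gain: 7 − 7 = 0.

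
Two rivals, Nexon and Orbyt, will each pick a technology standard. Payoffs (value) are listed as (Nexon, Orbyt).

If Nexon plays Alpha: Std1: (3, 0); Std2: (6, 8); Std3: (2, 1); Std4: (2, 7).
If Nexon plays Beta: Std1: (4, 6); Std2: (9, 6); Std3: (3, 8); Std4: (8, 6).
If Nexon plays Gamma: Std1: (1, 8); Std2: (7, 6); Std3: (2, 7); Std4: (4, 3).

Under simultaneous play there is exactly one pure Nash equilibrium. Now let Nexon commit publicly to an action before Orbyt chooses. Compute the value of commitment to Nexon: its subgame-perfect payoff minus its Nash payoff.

3

Work backward from Orbyt's decision.
- Alpha: BR = Std2, leader payoff 6.
- Beta: BR = Std3, leader payoff 3.
- Gamma: BR = Std1, leader payoff 1.
Among 6, 3, 1, the best is 6 at Alpha. Subgame-perfect outcome: (Alpha, Std2) with payoffs (6, 8).
Now find the simultaneous Nash equilibrium.
Nexon's best replies: Std1→Beta; Std2→Beta; Std3→Beta; Std4→Beta.
Orbyt's best replies: Alpha→Std2; Beta→Std3; Gamma→Std1.
The unique mutual best reply is (Beta, Std3), giving (3, 8).
Nexon's commitment gain: 6 − 3 = 3.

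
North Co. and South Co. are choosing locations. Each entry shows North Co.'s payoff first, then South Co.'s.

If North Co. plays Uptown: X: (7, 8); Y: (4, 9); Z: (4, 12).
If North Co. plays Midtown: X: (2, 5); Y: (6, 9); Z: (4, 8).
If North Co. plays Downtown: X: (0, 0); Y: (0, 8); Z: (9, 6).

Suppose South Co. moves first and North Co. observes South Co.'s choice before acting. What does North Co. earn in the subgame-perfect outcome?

North Co. best-responds to each possible South Co. move:
- X: North Co. compares 7, 2, 0 and picks Uptown; South Co. would get 8.
- Y: North Co. compares 4, 6, 0 and picks Midtown; South Co. would get 9.
- Z: North Co. compares 4, 4, 9 and picks Downtown; South Co. would get 6.
Among 8, 9, 6, the best is 9 at Y. Subgame-perfect outcome: (Midtown, Y) with payoffs (6, 9).

6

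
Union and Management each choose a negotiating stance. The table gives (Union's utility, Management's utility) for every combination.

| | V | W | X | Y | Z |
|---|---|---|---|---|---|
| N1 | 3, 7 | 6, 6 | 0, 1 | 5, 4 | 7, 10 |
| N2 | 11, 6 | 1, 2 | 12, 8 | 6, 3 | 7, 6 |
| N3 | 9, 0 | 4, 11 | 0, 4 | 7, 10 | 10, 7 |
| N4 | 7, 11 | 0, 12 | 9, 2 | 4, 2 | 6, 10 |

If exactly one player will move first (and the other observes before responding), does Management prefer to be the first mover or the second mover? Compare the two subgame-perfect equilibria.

first

If Union leads: Management's best replies are N1→Z, N2→X, N3→W, N4→W; Union's induced payoffs 7, 12, 4, 0; outcome (N2, X), payoffs (12, 8).
If Management leads: Union's best replies are V→N2, W→N1, X→N2, Y→N3, Z→N3; Management's induced payoffs 6, 6, 8, 10, 7; outcome (N3, Y), payoffs (7, 10).
Management gets 10 moving first and 8 moving second, so Management prefers to move first.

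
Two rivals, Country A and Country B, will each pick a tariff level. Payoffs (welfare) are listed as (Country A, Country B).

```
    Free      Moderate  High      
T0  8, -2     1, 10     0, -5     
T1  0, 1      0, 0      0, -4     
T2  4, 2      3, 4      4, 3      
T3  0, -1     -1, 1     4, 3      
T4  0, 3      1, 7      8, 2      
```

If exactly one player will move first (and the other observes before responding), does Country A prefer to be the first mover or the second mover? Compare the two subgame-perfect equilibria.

If Country A leads: Country B's best replies are T0→Moderate, T1→Free, T2→Moderate, T3→High, T4→Moderate; Country A's induced payoffs 1, 0, 3, 4, 1; outcome (T3, High), payoffs (4, 3).
If Country B leads: Country A's best replies are Free→T0, Moderate→T2, High→T4; Country B's induced payoffs -2, 4, 2; outcome (T2, Moderate), payoffs (3, 4).
Country A gets 4 moving first and 3 moving second, so Country A prefers to move first.

first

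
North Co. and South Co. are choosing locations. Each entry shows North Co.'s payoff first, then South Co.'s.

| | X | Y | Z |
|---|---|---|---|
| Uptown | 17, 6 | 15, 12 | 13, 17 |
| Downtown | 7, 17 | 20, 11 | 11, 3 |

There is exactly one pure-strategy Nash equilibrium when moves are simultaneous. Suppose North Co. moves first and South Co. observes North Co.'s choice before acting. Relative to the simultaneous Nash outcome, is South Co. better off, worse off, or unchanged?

unchanged

South Co. best-responds to each possible North Co. move:
- Uptown: South Co. compares 6, 12, 17 and picks Z; North Co. would get 13.
- Downtown: South Co. compares 17, 11, 3 and picks X; North Co. would get 7.
Maximizing over 13, 7, North Co. chooses Uptown. Subgame-perfect outcome: (Uptown, Z) with payoffs (13, 17).
Under simultaneous play:
North Co.'s best replies: X→Uptown; Y→Downtown; Z→Uptown.
South Co.'s best replies: Uptown→Z; Downtown→X.
The unique mutual best reply is (Uptown, Z), giving (13, 17).
South Co. earns 17 sequentially versus 17 at the Nash outcome: unchanged.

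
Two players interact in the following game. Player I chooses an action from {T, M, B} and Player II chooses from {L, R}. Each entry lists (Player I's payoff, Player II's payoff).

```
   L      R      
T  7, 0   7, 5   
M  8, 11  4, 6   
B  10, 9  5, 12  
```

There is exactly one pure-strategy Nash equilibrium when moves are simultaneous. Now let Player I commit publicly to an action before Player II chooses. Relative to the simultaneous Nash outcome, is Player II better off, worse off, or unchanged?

better off

Backward induction with Player I moving first.
- T → Player II plays R (best of 0, 5); Player I gets 7.
- M → Player II plays L (best of 11, 6); Player I gets 8.
- B → Player II plays R (best of 9, 12); Player I gets 5.
Player I's induced payoffs are 7, 8, 5, so Player I commits to M. Subgame-perfect outcome: (M, L) with payoffs (8, 11).
Now find the simultaneous Nash equilibrium.
Player I's best replies: L→B; R→T.
Player II's best replies: T→R; M→L; B→R.
Only (T, R) has each player best-responding; Nash payoffs (7, 5).
Player II earns 11 sequentially versus 5 at the Nash outcome: better off.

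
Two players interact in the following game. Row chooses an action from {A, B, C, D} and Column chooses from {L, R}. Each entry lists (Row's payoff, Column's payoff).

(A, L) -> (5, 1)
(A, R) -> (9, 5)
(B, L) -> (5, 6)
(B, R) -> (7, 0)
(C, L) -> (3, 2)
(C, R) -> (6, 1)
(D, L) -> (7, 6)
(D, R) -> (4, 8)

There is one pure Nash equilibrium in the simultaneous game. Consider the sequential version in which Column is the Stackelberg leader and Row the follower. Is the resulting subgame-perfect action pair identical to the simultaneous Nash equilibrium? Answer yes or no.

Backward induction with Column moving first.
- L → Row plays D (best of 5, 5, 3, 7); Column gets 6.
- R → Row plays A (best of 9, 7, 6, 4); Column gets 5.
Among 6, 5, the best is 6 at L. Subgame-perfect outcome: (D, L) with payoffs (7, 6).
Under simultaneous play:
Row's best replies: L→D; R→A.
Column's best replies: A→R; B→L; C→L; D→R.
Only (A, R) has each player best-responding; Nash payoffs (9, 5).
Sequential outcome (D, L) differs from the Nash profile (A, R).

no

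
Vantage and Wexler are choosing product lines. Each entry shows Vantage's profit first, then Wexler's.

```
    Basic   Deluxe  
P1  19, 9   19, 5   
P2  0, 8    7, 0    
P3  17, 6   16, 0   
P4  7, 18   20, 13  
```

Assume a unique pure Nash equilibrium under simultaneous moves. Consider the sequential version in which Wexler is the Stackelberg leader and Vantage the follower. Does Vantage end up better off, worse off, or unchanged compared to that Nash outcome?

better off

Solve by backward induction (Wexler leads).
- Basic: Vantage compares 19, 0, 17, 7 and picks P1; Wexler would get 9.
- Deluxe: Vantage compares 19, 7, 16, 20 and picks P4; Wexler would get 13.
Among 9, 13, the best is 13 at Deluxe. Subgame-perfect outcome: (P4, Deluxe) with payoffs (20, 13).
For the simultaneous game, intersect best replies.
Vantage's best replies: Basic→P1; Deluxe→P4.
Wexler's best replies: P1→Basic; P2→Basic; P3→Basic; P4→Basic.
The unique mutual best reply is (P1, Basic), giving (19, 9).
Vantage earns 20 sequentially versus 19 at the Nash outcome: better off.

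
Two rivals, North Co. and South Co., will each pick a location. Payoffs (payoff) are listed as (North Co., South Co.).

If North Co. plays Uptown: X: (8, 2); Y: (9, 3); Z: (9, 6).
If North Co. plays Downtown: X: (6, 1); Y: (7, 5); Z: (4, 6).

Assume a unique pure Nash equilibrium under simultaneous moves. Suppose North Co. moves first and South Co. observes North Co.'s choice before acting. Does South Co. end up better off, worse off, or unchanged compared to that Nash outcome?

South Co. best-responds to each possible North Co. move:
- Uptown: BR = Z, leader payoff 9.
- Downtown: BR = Z, leader payoff 4.
North Co.'s induced payoffs are 9, 4, so North Co. commits to Uptown. Subgame-perfect outcome: (Uptown, Z) with payoffs (9, 6).
Under simultaneous play:
North Co.'s best replies: X→Uptown; Y→Uptown; Z→Uptown.
South Co.'s best replies: Uptown→Z; Downtown→Z.
Only (Uptown, Z) has each player best-responding; Nash payoffs (9, 6).
South Co. earns 6 sequentially versus 6 at the Nash outcome: unchanged.

unchanged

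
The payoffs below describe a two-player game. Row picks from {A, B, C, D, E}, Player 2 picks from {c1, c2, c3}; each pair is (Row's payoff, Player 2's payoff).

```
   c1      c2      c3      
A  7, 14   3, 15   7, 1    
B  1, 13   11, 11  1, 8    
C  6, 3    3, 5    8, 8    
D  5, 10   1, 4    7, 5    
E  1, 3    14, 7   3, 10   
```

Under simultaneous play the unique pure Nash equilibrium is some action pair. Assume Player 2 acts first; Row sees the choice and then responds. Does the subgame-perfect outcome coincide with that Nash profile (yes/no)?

Backward induction with Player 2 moving first.
- c1 → Row plays A (best of 7, 1, 6, 5, 1); Player 2 gets 14.
- c2 → Row plays E (best of 3, 11, 3, 1, 14); Player 2 gets 7.
- c3 → Row plays C (best of 7, 1, 8, 7, 3); Player 2 gets 8.
Maximizing over 14, 7, 8, Player 2 chooses c1. Subgame-perfect outcome: (A, c1) with payoffs (7, 14).
Under simultaneous play:
Row's best replies: c1→A; c2→E; c3→C.
Player 2's best replies: A→c2; B→c1; C→c3; D→c1; E→c3.
Only (C, c3) has each player best-responding; Nash payoffs (8, 8).
Sequential outcome (A, c1) differs from the Nash profile (C, c3).

no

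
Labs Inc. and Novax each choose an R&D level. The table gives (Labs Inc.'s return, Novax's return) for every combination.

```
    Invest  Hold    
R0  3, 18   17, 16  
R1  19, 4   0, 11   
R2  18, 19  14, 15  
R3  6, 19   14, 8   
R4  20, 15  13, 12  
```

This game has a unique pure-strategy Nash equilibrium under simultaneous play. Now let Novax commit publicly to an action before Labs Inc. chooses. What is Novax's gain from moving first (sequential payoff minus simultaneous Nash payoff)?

Labs Inc. best-responds to each possible Novax move:
- Invest → Labs Inc. plays R4 (best of 3, 19, 18, 6, 20); Novax gets 15.
- Hold → Labs Inc. plays R0 (best of 17, 0, 14, 14, 13); Novax gets 16.
Novax's induced payoffs are 15, 16, so Novax commits to Hold. Subgame-perfect outcome: (R0, Hold) with payoffs (17, 16).
Under simultaneous play:
Labs Inc.'s best replies: Invest→R4; Hold→R0.
Novax's best replies: R0→Invest; R1→Hold; R2→Invest; R3→Invest; R4→Invest.
Only (R4, Invest) has each player best-responding; Nash payoffs (20, 15).
Novax's commitment gain: 16 − 15 = 1.

1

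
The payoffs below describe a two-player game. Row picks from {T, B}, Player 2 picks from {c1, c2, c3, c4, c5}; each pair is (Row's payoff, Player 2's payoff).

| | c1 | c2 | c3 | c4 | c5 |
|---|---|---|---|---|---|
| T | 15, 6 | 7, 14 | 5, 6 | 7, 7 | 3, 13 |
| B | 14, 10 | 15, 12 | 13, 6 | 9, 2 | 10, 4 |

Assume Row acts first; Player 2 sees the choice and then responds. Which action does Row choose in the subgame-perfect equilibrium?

B

Solve by backward induction (Row leads).
- T → Player 2 plays c2 (best of 6, 14, 6, 7, 13); Row gets 7.
- B → Player 2 plays c2 (best of 10, 12, 6, 2, 4); Row gets 15.
Among 7, 15, the best is 15 at B. Subgame-perfect outcome: (B, c2) with payoffs (15, 12).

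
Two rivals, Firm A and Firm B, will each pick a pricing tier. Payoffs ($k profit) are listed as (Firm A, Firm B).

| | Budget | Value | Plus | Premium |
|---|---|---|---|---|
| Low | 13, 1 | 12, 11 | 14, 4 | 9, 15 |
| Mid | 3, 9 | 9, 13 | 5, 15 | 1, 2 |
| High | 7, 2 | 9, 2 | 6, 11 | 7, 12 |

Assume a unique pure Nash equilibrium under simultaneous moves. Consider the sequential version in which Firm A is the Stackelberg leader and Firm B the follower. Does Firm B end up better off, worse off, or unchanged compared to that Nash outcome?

unchanged

Solve by backward induction (Firm A leads).
- Low: Firm B compares 1, 11, 4, 15 and picks Premium; Firm A would get 9.
- Mid: Firm B compares 9, 13, 15, 2 and picks Plus; Firm A would get 5.
- High: Firm B compares 2, 2, 11, 12 and picks Premium; Firm A would get 7.
Maximizing over 9, 5, 7, Firm A chooses Low. Subgame-perfect outcome: (Low, Premium) with payoffs (9, 15).
Under simultaneous play:
Firm A's best replies: Budget→Low; Value→Low; Plus→Low; Premium→Low.
Firm B's best replies: Low→Premium; Mid→Plus; High→Premium.
The unique mutual best reply is (Low, Premium), giving (9, 15).
Firm B earns 15 sequentially versus 15 at the Nash outcome: unchanged.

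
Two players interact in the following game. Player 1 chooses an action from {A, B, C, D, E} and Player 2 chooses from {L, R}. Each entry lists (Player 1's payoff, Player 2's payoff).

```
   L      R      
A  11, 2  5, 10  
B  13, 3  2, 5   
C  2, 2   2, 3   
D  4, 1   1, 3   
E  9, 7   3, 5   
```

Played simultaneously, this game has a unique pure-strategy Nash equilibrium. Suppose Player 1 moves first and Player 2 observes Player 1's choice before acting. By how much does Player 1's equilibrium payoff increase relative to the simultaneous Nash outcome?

4

Solve by backward induction (Player 1 leads).
- A → Player 2 plays R (best of 2, 10); Player 1 gets 5.
- B → Player 2 plays R (best of 3, 5); Player 1 gets 2.
- C → Player 2 plays R (best of 2, 3); Player 1 gets 2.
- D → Player 2 plays R (best of 1, 3); Player 1 gets 1.
- E → Player 2 plays L (best of 7, 5); Player 1 gets 9.
Player 1's induced payoffs are 5, 2, 2, 1, 9, so Player 1 commits to E. Subgame-perfect outcome: (E, L) with payoffs (9, 7).
Now find the simultaneous Nash equilibrium.
Player 1's best replies: L→B; R→A.
Player 2's best replies: A→R; B→R; C→R; D→R; E→L.
Only (A, R) has each player best-responding; Nash payoffs (5, 10).
Player 1's commitment gain: 9 − 5 = 4.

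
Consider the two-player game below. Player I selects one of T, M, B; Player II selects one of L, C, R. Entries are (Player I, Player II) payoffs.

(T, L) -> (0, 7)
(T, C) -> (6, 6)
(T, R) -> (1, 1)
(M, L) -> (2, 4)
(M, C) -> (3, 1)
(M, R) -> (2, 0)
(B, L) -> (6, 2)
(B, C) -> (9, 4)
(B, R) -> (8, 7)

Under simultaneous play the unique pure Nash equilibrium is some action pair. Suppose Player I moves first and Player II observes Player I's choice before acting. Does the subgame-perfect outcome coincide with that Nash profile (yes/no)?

yes

Backward induction with Player I moving first.
- T → Player II plays L (best of 7, 6, 1); Player I gets 0.
- M → Player II plays L (best of 4, 1, 0); Player I gets 2.
- B → Player II plays R (best of 2, 4, 7); Player I gets 8.
Maximizing over 0, 2, 8, Player I chooses B. Subgame-perfect outcome: (B, R) with payoffs (8, 7).
For the simultaneous game, intersect best replies.
Player I's best replies: L→B; C→B; R→B.
Player II's best replies: T→L; M→L; B→R.
Only (B, R) has each player best-responding; Nash payoffs (8, 7).
Sequential outcome (B, R) coincides with the Nash profile (B, R).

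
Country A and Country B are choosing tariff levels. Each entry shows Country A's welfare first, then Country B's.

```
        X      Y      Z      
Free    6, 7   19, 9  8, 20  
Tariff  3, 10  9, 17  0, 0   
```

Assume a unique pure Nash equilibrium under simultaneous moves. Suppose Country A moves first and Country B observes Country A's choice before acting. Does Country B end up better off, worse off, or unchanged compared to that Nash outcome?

Work backward from Country B's decision.
- Free → Country B plays Z (best of 7, 9, 20); Country A gets 8.
- Tariff → Country B plays Y (best of 10, 17, 0); Country A gets 9.
Among 8, 9, the best is 9 at Tariff. Subgame-perfect outcome: (Tariff, Y) with payoffs (9, 17).
Now find the simultaneous Nash equilibrium.
Country A's best replies: X→Free; Y→Free; Z→Free.
Country B's best replies: Free→Z; Tariff→Y.
Only (Free, Z) has each player best-responding; Nash payoffs (8, 20).
Country B earns 17 sequentially versus 20 at the Nash outcome: worse off.

worse off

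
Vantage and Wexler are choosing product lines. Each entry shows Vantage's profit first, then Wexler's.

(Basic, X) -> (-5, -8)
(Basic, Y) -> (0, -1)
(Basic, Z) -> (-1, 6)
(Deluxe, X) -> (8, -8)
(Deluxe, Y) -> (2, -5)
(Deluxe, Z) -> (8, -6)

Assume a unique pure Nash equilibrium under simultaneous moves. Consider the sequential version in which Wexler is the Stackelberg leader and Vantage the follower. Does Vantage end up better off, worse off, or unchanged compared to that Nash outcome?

Work backward from Vantage's decision.
- X: BR = Deluxe, leader payoff -8.
- Y: BR = Deluxe, leader payoff -5.
- Z: BR = Deluxe, leader payoff -6.
Wexler's induced payoffs are -8, -5, -6, so Wexler commits to Y. Subgame-perfect outcome: (Deluxe, Y) with payoffs (2, -5).
For the simultaneous game, intersect best replies.
Vantage's best replies: X→Deluxe; Y→Deluxe; Z→Deluxe.
Wexler's best replies: Basic→Z; Deluxe→Y.
The unique mutual best reply is (Deluxe, Y), giving (2, -5).
Vantage earns 2 sequentially versus 2 at the Nash outcome: unchanged.

unchanged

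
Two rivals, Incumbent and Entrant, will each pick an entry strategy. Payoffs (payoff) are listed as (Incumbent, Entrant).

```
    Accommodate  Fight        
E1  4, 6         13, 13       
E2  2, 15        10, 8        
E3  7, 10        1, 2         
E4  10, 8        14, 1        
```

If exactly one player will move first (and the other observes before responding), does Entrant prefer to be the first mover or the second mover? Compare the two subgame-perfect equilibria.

If Incumbent leads: Entrant's best replies are E1→Fight, E2→Accommodate, E3→Accommodate, E4→Accommodate; Incumbent's induced payoffs 13, 2, 7, 10; outcome (E1, Fight), payoffs (13, 13).
If Entrant leads: Incumbent's best replies are Accommodate→E4, Fight→E4; Entrant's induced payoffs 8, 1; outcome (E4, Accommodate), payoffs (10, 8).
Entrant gets 8 moving first and 13 moving second, so Entrant prefers to move second.

second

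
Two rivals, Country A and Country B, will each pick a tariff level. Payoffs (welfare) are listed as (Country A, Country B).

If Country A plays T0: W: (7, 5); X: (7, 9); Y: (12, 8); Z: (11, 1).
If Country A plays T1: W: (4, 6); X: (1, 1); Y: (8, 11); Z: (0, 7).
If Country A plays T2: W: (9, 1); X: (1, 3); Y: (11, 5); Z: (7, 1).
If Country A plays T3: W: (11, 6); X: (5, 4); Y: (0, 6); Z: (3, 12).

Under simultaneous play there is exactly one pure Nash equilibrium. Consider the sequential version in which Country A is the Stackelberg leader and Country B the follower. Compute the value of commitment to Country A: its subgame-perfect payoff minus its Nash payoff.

4

Country B best-responds to each possible Country A move:
- T0: BR = X, leader payoff 7.
- T1: BR = Y, leader payoff 8.
- T2: BR = Y, leader payoff 11.
- T3: BR = Z, leader payoff 3.
Among 7, 8, 11, 3, the best is 11 at T2. Subgame-perfect outcome: (T2, Y) with payoffs (11, 5).
Under simultaneous play:
Country A's best replies: W→T3; X→T0; Y→T0; Z→T0.
Country B's best replies: T0→X; T1→Y; T2→Y; T3→Z.
The unique mutual best reply is (T0, X), giving (7, 9).
Country A's commitment gain: 11 − 7 = 4.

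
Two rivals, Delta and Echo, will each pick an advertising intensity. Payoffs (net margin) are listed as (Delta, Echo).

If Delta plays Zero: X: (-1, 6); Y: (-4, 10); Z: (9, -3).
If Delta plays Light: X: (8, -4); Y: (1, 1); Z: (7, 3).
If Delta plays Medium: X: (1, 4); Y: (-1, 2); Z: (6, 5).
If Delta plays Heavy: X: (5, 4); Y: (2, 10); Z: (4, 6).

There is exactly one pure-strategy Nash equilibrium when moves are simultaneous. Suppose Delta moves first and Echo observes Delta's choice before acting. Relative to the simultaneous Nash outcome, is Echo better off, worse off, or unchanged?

Work backward from Echo's decision.
- Zero → Echo plays Y (best of 6, 10, -3); Delta gets -4.
- Light → Echo plays Z (best of -4, 1, 3); Delta gets 7.
- Medium → Echo plays Z (best of 4, 2, 5); Delta gets 6.
- Heavy → Echo plays Y (best of 4, 10, 6); Delta gets 2.
Delta's induced payoffs are -4, 7, 6, 2, so Delta commits to Light. Subgame-perfect outcome: (Light, Z) with payoffs (7, 3).
Under simultaneous play:
Delta's best replies: X→Light; Y→Heavy; Z→Zero.
Echo's best replies: Zero→Y; Light→Z; Medium→Z; Heavy→Y.
Only (Heavy, Y) has each player best-responding; Nash payoffs (2, 10).
Echo earns 3 sequentially versus 10 at the Nash outcome: worse off.

worse off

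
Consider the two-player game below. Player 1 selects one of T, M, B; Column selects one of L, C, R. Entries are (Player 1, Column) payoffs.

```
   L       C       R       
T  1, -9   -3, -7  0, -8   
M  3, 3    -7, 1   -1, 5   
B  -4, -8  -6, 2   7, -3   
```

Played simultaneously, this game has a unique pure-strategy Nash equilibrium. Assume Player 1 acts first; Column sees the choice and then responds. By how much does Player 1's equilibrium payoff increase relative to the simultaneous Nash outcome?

Backward induction with Player 1 moving first.
- T → Column plays C (best of -9, -7, -8); Player 1 gets -3.
- M → Column plays R (best of 3, 1, 5); Player 1 gets -1.
- B → Column plays C (best of -8, 2, -3); Player 1 gets -6.
Player 1's induced payoffs are -3, -1, -6, so Player 1 commits to M. Subgame-perfect outcome: (M, R) with payoffs (-1, 5).
Now find the simultaneous Nash equilibrium.
Player 1's best replies: L→M; C→T; R→B.
Column's best replies: T→C; M→R; B→C.
The unique mutual best reply is (T, C), giving (-3, -7).
Player 1's commitment gain: -1 − -3 = 2.

2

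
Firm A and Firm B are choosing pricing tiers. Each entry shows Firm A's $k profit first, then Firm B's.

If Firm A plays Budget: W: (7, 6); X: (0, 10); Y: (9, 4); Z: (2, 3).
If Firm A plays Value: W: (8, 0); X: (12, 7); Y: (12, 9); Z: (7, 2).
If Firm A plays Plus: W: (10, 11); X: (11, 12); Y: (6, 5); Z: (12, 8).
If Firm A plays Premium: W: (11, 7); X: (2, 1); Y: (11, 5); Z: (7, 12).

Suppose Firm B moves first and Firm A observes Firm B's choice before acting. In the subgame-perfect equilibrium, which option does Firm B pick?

Work backward from Firm A's decision.
- W: BR = Premium, leader payoff 7.
- X: BR = Value, leader payoff 7.
- Y: BR = Value, leader payoff 9.
- Z: BR = Plus, leader payoff 8.
Maximizing over 7, 7, 9, 8, Firm B chooses Y. Subgame-perfect outcome: (Value, Y) with payoffs (12, 9).

Y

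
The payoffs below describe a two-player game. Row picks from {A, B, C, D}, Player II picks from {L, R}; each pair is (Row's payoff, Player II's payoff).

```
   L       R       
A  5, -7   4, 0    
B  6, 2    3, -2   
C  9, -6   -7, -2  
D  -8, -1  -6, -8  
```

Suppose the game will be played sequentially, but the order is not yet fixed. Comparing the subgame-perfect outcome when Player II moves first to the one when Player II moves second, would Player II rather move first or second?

second

If Row leads: Player II's best replies are A→R, B→L, C→R, D→L; Row's induced payoffs 4, 6, -7, -8; outcome (B, L), payoffs (6, 2).
If Player II leads: Row's best replies are L→C, R→A; Player II's induced payoffs -6, 0; outcome (A, R), payoffs (4, 0).
Player II gets 0 moving first and 2 moving second, so Player II prefers to move second.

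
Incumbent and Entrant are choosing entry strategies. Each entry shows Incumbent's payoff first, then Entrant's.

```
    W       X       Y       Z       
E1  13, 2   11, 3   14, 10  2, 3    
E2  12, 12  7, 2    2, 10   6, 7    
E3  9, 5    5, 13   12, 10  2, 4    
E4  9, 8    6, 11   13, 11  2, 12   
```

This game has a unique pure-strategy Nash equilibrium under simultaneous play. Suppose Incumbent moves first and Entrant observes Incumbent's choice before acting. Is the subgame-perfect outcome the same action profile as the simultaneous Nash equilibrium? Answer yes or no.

Backward induction with Incumbent moving first.
- E1: Entrant compares 2, 3, 10, 3 and picks Y; Incumbent would get 14.
- E2: Entrant compares 12, 2, 10, 7 and picks W; Incumbent would get 12.
- E3: Entrant compares 5, 13, 10, 4 and picks X; Incumbent would get 5.
- E4: Entrant compares 8, 11, 11, 12 and picks Z; Incumbent would get 2.
Among 14, 12, 5, 2, the best is 14 at E1. Subgame-perfect outcome: (E1, Y) with payoffs (14, 10).
Now find the simultaneous Nash equilibrium.
Incumbent's best replies: W→E1; X→E1; Y→E1; Z→E2.
Entrant's best replies: E1→Y; E2→W; E3→X; E4→Z.
The unique mutual best reply is (E1, Y), giving (14, 10).
Sequential outcome (E1, Y) coincides with the Nash profile (E1, Y).

yes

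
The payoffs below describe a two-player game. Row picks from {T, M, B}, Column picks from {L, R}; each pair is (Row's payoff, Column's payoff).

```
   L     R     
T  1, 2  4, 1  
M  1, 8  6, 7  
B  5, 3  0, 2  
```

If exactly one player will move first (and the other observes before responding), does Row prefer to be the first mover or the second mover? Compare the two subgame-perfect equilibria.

If Row leads: Column's best replies are T→L, M→L, B→L; Row's induced payoffs 1, 1, 5; outcome (B, L), payoffs (5, 3).
If Column leads: Row's best replies are L→B, R→M; Column's induced payoffs 3, 7; outcome (M, R), payoffs (6, 7).
Row gets 5 moving first and 6 moving second, so Row prefers to move second.

second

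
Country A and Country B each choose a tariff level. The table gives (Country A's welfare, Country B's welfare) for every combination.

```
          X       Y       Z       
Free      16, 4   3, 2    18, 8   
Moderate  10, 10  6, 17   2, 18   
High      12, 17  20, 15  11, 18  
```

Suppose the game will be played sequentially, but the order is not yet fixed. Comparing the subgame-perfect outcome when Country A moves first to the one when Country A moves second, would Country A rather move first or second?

If Country A leads: Country B's best replies are Free→Z, Moderate→Z, High→Z; Country A's induced payoffs 18, 2, 11; outcome (Free, Z), payoffs (18, 8).
If Country B leads: Country A's best replies are X→Free, Y→High, Z→Free; Country B's induced payoffs 4, 15, 8; outcome (High, Y), payoffs (20, 15).
Country A gets 18 moving first and 20 moving second, so Country A prefers to move second.

second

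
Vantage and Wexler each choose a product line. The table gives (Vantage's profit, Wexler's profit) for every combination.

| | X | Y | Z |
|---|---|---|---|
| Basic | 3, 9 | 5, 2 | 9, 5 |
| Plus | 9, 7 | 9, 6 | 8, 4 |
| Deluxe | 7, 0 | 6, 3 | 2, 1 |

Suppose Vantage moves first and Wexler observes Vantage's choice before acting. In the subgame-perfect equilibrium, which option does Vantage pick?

Plus

Solve by backward induction (Vantage leads).
- Basic: BR = X, leader payoff 3.
- Plus: BR = X, leader payoff 9.
- Deluxe: BR = Y, leader payoff 6.
Vantage's induced payoffs are 3, 9, 6, so Vantage commits to Plus. Subgame-perfect outcome: (Plus, X) with payoffs (9, 7).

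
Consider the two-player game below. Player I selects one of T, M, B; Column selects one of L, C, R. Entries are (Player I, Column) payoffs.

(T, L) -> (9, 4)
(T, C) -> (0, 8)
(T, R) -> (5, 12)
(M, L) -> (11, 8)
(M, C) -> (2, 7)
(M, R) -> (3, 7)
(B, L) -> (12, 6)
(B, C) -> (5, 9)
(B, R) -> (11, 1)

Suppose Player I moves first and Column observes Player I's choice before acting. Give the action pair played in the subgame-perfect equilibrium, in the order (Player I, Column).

(M, L)

Solve by backward induction (Player I leads).
- T: Column compares 4, 8, 12 and picks R; Player I would get 5.
- M: Column compares 8, 7, 7 and picks L; Player I would get 11.
- B: Column compares 6, 9, 1 and picks C; Player I would get 5.
Among 5, 11, 5, the best is 11 at M. Subgame-perfect outcome: (M, L) with payoffs (11, 8).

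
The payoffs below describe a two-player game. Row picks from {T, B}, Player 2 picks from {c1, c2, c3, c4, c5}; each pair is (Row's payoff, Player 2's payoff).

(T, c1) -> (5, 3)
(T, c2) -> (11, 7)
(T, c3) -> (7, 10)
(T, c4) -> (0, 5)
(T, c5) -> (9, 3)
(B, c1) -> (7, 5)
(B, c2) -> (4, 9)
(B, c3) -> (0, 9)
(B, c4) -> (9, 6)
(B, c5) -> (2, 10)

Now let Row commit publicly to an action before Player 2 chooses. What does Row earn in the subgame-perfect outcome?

7

Work backward from Player 2's decision.
- T → Player 2 plays c3 (best of 3, 7, 10, 5, 3); Row gets 7.
- B → Player 2 plays c5 (best of 5, 9, 9, 6, 10); Row gets 2.
Maximizing over 7, 2, Row chooses T. Subgame-perfect outcome: (T, c3) with payoffs (7, 10).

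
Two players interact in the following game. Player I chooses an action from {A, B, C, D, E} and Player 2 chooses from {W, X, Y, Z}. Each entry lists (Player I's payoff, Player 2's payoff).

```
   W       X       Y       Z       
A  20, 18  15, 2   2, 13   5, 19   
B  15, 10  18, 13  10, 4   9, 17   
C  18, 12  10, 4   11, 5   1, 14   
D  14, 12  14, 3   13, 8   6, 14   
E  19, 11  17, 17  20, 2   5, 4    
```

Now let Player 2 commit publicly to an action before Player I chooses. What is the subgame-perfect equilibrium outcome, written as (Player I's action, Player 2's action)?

(A, W)

Player I best-responds to each possible Player 2 move:
- W: BR = A, leader payoff 18.
- X: BR = B, leader payoff 13.
- Y: BR = E, leader payoff 2.
- Z: BR = B, leader payoff 17.
Maximizing over 18, 13, 2, 17, Player 2 chooses W. Subgame-perfect outcome: (A, W) with payoffs (20, 18).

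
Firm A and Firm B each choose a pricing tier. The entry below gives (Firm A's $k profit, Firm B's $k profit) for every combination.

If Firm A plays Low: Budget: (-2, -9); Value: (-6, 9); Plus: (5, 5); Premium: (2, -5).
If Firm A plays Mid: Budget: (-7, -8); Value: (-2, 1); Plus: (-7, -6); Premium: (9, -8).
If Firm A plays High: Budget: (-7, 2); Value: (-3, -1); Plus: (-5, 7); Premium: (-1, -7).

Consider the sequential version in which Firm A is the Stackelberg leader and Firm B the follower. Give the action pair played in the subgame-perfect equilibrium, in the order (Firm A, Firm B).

Firm B best-responds to each possible Firm A move:
- Low: BR = Value, leader payoff -6.
- Mid: BR = Value, leader payoff -2.
- High: BR = Plus, leader payoff -5.
Among -6, -2, -5, the best is -2 at Mid. Subgame-perfect outcome: (Mid, Value) with payoffs (-2, 1).

(Mid, Value)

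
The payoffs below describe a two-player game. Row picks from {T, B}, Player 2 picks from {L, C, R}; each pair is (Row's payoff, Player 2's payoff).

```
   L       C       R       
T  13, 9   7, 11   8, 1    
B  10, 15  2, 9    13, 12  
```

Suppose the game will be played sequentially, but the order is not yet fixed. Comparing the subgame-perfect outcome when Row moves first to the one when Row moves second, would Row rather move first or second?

If Row leads: Player 2's best replies are T→C, B→L; Row's induced payoffs 7, 10; outcome (B, L), payoffs (10, 15).
If Player 2 leads: Row's best replies are L→T, C→T, R→B; Player 2's induced payoffs 9, 11, 12; outcome (B, R), payoffs (13, 12).
Row gets 10 moving first and 13 moving second, so Row prefers to move second.

second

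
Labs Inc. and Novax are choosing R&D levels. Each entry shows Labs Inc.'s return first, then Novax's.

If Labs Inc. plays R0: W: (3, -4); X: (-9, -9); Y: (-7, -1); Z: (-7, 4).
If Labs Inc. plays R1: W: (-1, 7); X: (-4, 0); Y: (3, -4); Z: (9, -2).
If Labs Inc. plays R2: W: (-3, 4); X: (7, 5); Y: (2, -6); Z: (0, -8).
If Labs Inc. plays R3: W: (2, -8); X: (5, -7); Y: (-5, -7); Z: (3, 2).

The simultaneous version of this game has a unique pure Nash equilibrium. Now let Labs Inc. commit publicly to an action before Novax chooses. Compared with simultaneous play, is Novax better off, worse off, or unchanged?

Work backward from Novax's decision.
- R0: Novax compares -4, -9, -1, 4 and picks Z; Labs Inc. would get -7.
- R1: Novax compares 7, 0, -4, -2 and picks W; Labs Inc. would get -1.
- R2: Novax compares 4, 5, -6, -8 and picks X; Labs Inc. would get 7.
- R3: Novax compares -8, -7, -7, 2 and picks Z; Labs Inc. would get 3.
Labs Inc.'s induced payoffs are -7, -1, 7, 3, so Labs Inc. commits to R2. Subgame-perfect outcome: (R2, X) with payoffs (7, 5).
For the simultaneous game, intersect best replies.
Labs Inc.'s best replies: W→R0; X→R2; Y→R1; Z→R1.
Novax's best replies: R0→Z; R1→W; R2→X; R3→Z.
The unique mutual best reply is (R2, X), giving (7, 5).
Novax earns 5 sequentially versus 5 at the Nash outcome: unchanged.

unchanged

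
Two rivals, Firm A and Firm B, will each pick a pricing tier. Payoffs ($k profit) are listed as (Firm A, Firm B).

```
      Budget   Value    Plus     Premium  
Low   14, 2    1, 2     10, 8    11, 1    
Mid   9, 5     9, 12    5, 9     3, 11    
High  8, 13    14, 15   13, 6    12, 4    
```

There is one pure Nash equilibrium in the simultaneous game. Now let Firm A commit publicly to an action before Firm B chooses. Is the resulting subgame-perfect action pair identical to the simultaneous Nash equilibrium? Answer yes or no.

yes

Firm B best-responds to each possible Firm A move:
- Low → Firm B plays Plus (best of 2, 2, 8, 1); Firm A gets 10.
- Mid → Firm B plays Value (best of 5, 12, 9, 11); Firm A gets 9.
- High → Firm B plays Value (best of 13, 15, 6, 4); Firm A gets 14.
Among 10, 9, 14, the best is 14 at High. Subgame-perfect outcome: (High, Value) with payoffs (14, 15).
For the simultaneous game, intersect best replies.
Firm A's best replies: Budget→Low; Value→High; Plus→High; Premium→High.
Firm B's best replies: Low→Plus; Mid→Value; High→Value.
Only (High, Value) has each player best-responding; Nash payoffs (14, 15).
Sequential outcome (High, Value) coincides with the Nash profile (High, Value).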